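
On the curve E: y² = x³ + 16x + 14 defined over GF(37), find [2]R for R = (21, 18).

(7, 32)

tangent at (21, 18): λ = (3·21² + 16)/(2·18) ≡ 7/36. 36⁻¹ ≡ 36 (mod 37), so λ ≡ 7·36 ≡ 30.
  x = λ² - 21 - 21 = 900 - 42 ≡ 7; y = λ·(21 - 7) - 18 ≡ 32. → (7, 32)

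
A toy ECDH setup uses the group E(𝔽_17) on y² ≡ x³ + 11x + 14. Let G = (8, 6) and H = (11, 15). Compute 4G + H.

First 4G:
Double-and-add on 4 = (100)₂. Start with G = (8, 6) for the leading 1-bit.
double: tangent at (8, 6): λ = (3·8² + 11)/(2·6) ≡ 16/12. 12⁻¹ ≡ 10 (mod 17) since 12·10 = 120 ≡ 1, so λ ≡ 16·10 ≡ 7.
  x = λ² - 8 - 8 = 49 - 16 ≡ 16; y = λ·(8 - 16) - 6 ≡ 6. → (16, 6)
double: tangent at (16, 6): λ = (3·16² + 11)/(2·6) ≡ 14/12. 12⁻¹ ≡ 10 (mod 17) since 12·10 = 120 ≡ 1, so λ ≡ 14·10 ≡ 4.
  x = λ² - 16 - 16 = 16 - 32 ≡ 1; y = λ·(16 - 1) - 6 ≡ 3. → (1, 3)
4G = (1, 3).
Finally 4G + H:
(1, 3) + (11, 15). λ = (15 - 3)/(11 - 1) ≡ 12/10 mod 17. 10⁻¹ ≡ 12 (mod 17) since 10·12 = 120 ≡ 1, so λ ≡ 8.
  x = λ² - 1 - 11 = 64 - 12 ≡ 1; y = λ·(1 - 1) - 3 ≡ 14. → (1, 14)

(1, 14)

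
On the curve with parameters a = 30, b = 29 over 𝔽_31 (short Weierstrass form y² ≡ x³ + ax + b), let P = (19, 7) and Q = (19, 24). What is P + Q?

O

The two points share x = 19 and their y-coordinates satisfy 7 + 24 ≡ 0 (mod 31), so they are inverses. Their sum is 𝒪.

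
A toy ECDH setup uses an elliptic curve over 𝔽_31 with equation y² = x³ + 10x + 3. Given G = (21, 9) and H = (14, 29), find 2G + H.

(13, 6)

First 2G:
Repeated addition: build up to 2G.
2G: tangent at (21, 9): λ = (3·21² + 10)/(2·9) ≡ 0/18. 18⁻¹ ≡ 19 (mod 31), so λ ≡ 0·19 ≡ 0.
  x = λ² - 21 - 21 = 0 - 42 ≡ 20; y = λ·(21 - 20) - 9 ≡ 22. → (20, 22)
2G = (20, 22).
Finally 2G + H:
(20, 22) + (14, 29). λ = (29 - 22)/(14 - 20) ≡ 7/25 mod 31. 25⁻¹ ≡ 5 (mod 31), so λ ≡ 4.
  x = λ² - 20 - 14 = 16 - 34 ≡ 13; y = λ·(20 - 13) - 22 ≡ 6. → (13, 6)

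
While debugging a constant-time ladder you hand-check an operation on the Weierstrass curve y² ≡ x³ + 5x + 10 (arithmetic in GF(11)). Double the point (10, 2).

(6, 6)

tangent at (10, 2): λ = (3·10² + 5)/(2·2) ≡ 8/4. 4⁻¹ ≡ 3 (mod 11) since 4·3 = 12 ≡ 1, so λ ≡ 8·3 ≡ 2.
  x = λ² - 10 - 10 = 4 - 20 ≡ 6; y = λ·(10 - 6) - 2 ≡ 6. → (6, 6)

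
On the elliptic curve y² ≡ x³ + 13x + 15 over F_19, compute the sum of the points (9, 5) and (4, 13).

(9, 5) + (4, 13). λ = (13 - 5)/(4 - 9) ≡ 8/14 mod 19. 14⁻¹ ≡ 15 (mod 19), so λ ≡ 6.
  x = λ² - 9 - 4 = 36 - 13 ≡ 4; y = λ·(9 - 4) - 5 ≡ 6. → (4, 6)

(4, 6)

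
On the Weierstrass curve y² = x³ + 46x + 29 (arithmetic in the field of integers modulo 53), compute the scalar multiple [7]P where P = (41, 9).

Repeated addition: build up to 7P.
2P: tangent at (41, 9): λ = (3·41² + 46)/(2·9) ≡ 1/18. 18⁻¹ ≡ 3 (mod 53), so λ ≡ 1·3 ≡ 3.
  x = λ² - 41 - 41 = 9 - 82 ≡ 33; y = λ·(41 - 33) - 9 ≡ 15. → (33, 15)
3P: (33, 15) + (41, 9). λ = (9 - 15)/(41 - 33) ≡ 47/8 mod 53. 8⁻¹ ≡ 20 (mod 53) since 8·20 = 160 ≡ 1, so λ ≡ 39.
  x = λ² - 33 - 41 = 1521 - 74 ≡ 16; y = λ·(33 - 16) - 15 ≡ 12. → (16, 12)
4P: (16, 12) + (41, 9). λ = (9 - 12)/(41 - 16) ≡ 50/25 mod 53. 25⁻¹ ≡ 17 (mod 53), so λ ≡ 2.
  x = λ² - 16 - 41 = 4 - 57 ≡ 0; y = λ·(16 - 0) - 12 ≡ 20. → (0, 20)
5P: (0, 20) + (41, 9). λ = (9 - 20)/(41 - 0) ≡ 42/41 mod 53. 41⁻¹ ≡ 22 (mod 53), so λ ≡ 23.
  x = λ² - 0 - 41 = 529 - 41 ≡ 11; y = λ·(0 - 11) - 20 ≡ 45. → (11, 45)
6P: (11, 45) + (41, 9). λ = (9 - 45)/(41 - 11) ≡ 17/30 mod 53. 30⁻¹ ≡ 23 (mod 53) since 30·23 = 690 ≡ 1, so λ ≡ 20.
  x = λ² - 11 - 41 = 400 - 52 ≡ 30; y = λ·(11 - 30) - 45 ≡ 52. → (30, 52)
7P: (30, 52) + (41, 9). λ = (9 - 52)/(41 - 30) ≡ 10/11 mod 53. 11⁻¹ ≡ 29 (mod 53), so λ ≡ 25.
  x = λ² - 30 - 41 = 625 - 71 ≡ 24; y = λ·(30 - 24) - 52 ≡ 45. → (24, 45)

(24, 45)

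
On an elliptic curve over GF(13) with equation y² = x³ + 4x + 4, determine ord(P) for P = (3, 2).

5

2P: tangent at (3, 2): λ = (3·3² + 4)/(2·2) ≡ 5/4. 4⁻¹ ≡ 10 (mod 13), so λ ≡ 5·10 ≡ 11.
  x = λ² - 3 - 3 = 121 - 6 ≡ 11; y = λ·(3 - 11) - 2 ≡ 1. → (11, 1)
3P: (11, 1) + (3, 2). λ = (2 - 1)/(3 - 11) ≡ 1/5 mod 13. 5⁻¹ ≡ 8 (mod 13) since 5·8 = 40 ≡ 1, so λ ≡ 8.
  x = λ² - 11 - 3 = 64 - 14 ≡ 11; y = λ·(11 - 11) - 1 ≡ 12. → (11, 12)
4P: (11, 12) + (3, 2). λ = (2 - 12)/(3 - 11) ≡ 3/5 mod 13. 5⁻¹ ≡ 8 (mod 13) since 5·8 = 40 ≡ 1, so λ ≡ 11.
  x = λ² - 11 - 3 = 121 - 14 ≡ 3; y = λ·(11 - 3) - 12 ≡ 11. → (3, 11)
5P: (3, 11) + (3, 2): same x and y₁ ≡ -y₂, so the sum is the point at infinity.
5P = the point at infinity, so the order is 5.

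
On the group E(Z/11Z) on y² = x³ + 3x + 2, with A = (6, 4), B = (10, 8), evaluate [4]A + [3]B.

O

First 4A:
Repeated addition: build up to 4A.
2A: tangent at (6, 4): λ = (3·6² + 3)/(2·4) ≡ 1/8. 8⁻¹ ≡ 7 (mod 11) since 8·7 = 56 ≡ 1, so λ ≡ 1·7 ≡ 7.
  x = λ² - 6 - 6 = 49 - 12 ≡ 4; y = λ·(6 - 4) - 4 ≡ 10. → (4, 10)
3A: (4, 10) + (6, 4). λ = (4 - 10)/(6 - 4) ≡ 5/2 mod 11. 2⁻¹ ≡ 6 (mod 11) since 2·6 = 12 ≡ 1, so λ ≡ 8.
  x = λ² - 4 - 6 = 64 - 10 ≡ 10; y = λ·(4 - 10) - 10 ≡ 8. → (10, 8)
4A: (10, 8) + (6, 4). λ = (4 - 8)/(6 - 10) ≡ 7/7 mod 11. 7⁻¹ ≡ 8 (mod 11), so λ ≡ 1.
  x = λ² - 10 - 6 = 1 - 16 ≡ 7; y = λ·(10 - 7) - 8 ≡ 6. → (7, 6)
4A = (7, 6).
Next 3B:
Repeated addition: build up to 3B.
2B: tangent at (10, 8): λ = (3·10² + 3)/(2·8) ≡ 6/5. 5⁻¹ ≡ 9 (mod 11), so λ ≡ 6·9 ≡ 10.
  x = λ² - 10 - 10 = 100 - 20 ≡ 3; y = λ·(10 - 3) - 8 ≡ 7. → (3, 7)
3B: (3, 7) + (10, 8). λ = (8 - 7)/(10 - 3) ≡ 1/7 mod 11. 7⁻¹ ≡ 8 (mod 11) since 7·8 = 56 ≡ 1, so λ ≡ 8.
  x = λ² - 3 - 10 = 64 - 13 ≡ 7; y = λ·(3 - 7) - 7 ≡ 5. → (7, 5)
3B = (7, 5).
Finally 4A + 3B:
(7, 6) + (7, 5): same x and y₁ ≡ -y₂, so the sum is O.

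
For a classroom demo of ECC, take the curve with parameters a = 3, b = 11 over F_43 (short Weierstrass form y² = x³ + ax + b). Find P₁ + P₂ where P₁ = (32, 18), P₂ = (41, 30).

(32, 18) + (41, 30). λ = (30 - 18)/(41 - 32) ≡ 12/9 mod 43. 9⁻¹ ≡ 24 (mod 43), so λ ≡ 30.
  x = λ² - 32 - 41 = 900 - 73 ≡ 10; y = λ·(32 - 10) - 18 ≡ 40. → (10, 40)

(10, 40)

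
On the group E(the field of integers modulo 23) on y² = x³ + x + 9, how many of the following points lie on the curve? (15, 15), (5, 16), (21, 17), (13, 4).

(15, 15): 15² ≡ 18, rhs ≡ 18 → on.
(5, 16): 16² ≡ 3, rhs ≡ 1 → off.
(21, 17): 17² ≡ 13, rhs ≡ 22 → off.
(13, 4): 4² ≡ 16, rhs ≡ 11 → off.

1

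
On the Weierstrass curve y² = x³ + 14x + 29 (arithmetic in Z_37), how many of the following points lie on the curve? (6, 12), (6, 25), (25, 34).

2

(6, 12): 12² ≡ 33, rhs ≡ 33 → on.
(6, 25): 25² ≡ 33, rhs ≡ 33 → on.
(25, 34): 34² ≡ 9, rhs ≡ 20 → off.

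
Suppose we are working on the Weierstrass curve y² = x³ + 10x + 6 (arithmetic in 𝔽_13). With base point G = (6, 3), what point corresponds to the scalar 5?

(10, 12)

Double-and-add on 5 = (101)₂. Start with G = (6, 3) for the leading 1-bit.
double: tangent at (6, 3): λ = (3·6² + 10)/(2·3) ≡ 1/6. 6⁻¹ ≡ 11 (mod 13) since 6·11 = 66 ≡ 1, so λ ≡ 1·11 ≡ 11.
  x = λ² - 6 - 6 = 121 - 12 ≡ 5; y = λ·(6 - 5) - 3 ≡ 8. → (5, 8)
double: tangent at (5, 8): λ = (3·5² + 10)/(2·8) ≡ 7/3. 3⁻¹ ≡ 9 (mod 13) since 3·9 = 27 ≡ 1, so λ ≡ 7·9 ≡ 11.
  x = λ² - 5 - 5 = 121 - 10 ≡ 7; y = λ·(5 - 7) - 8 ≡ 9. → (7, 9)
add G: (7, 9) + (6, 3). λ = (3 - 9)/(6 - 7) ≡ 7/12 mod 13. 12⁻¹ ≡ 12 (mod 13), so λ ≡ 6.
  x = λ² - 7 - 6 = 36 - 13 ≡ 10; y = λ·(7 - 10) - 9 ≡ 12. → (10, 12)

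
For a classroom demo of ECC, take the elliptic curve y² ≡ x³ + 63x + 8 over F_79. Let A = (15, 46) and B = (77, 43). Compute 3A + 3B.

First 3A:
Repeated addition: build up to 3A.
2A: tangent at (15, 46): λ = (3·15² + 63)/(2·46) ≡ 27/13. 13⁻¹ ≡ 73 (mod 79), so λ ≡ 27·73 ≡ 75.
  x = λ² - 15 - 15 = 5625 - 30 ≡ 65; y = λ·(15 - 65) - 46 ≡ 75. → (65, 75)
3A: (65, 75) + (15, 46). λ = (46 - 75)/(15 - 65) ≡ 50/29 mod 79. 29⁻¹ ≡ 30 (mod 79) since 29·30 = 870 ≡ 1, so λ ≡ 78.
  x = λ² - 65 - 15 = 6084 - 80 ≡ 0; y = λ·(65 - 0) - 75 ≡ 18. → (0, 18)
3A = (0, 18).
Next 3B:
Repeated addition: build up to 3B.
2B: tangent at (77, 43): λ = (3·77² + 63)/(2·43) ≡ 75/7. 7⁻¹ ≡ 34 (mod 79), so λ ≡ 75·34 ≡ 22.
  x = λ² - 77 - 77 = 484 - 154 ≡ 14; y = λ·(77 - 14) - 43 ≡ 0. → (14, 0)
3B: (14, 0) + (77, 43). λ = (43 - 0)/(77 - 14) ≡ 43/63 mod 79. 63⁻¹ ≡ 74 (mod 79), so λ ≡ 22.
  x = λ² - 14 - 77 = 484 - 91 ≡ 77; y = λ·(14 - 77) - 0 ≡ 36. → (77, 36)
3B = (77, 36).
Finally 3A + 3B:
(0, 18) + (77, 36). λ = (36 - 18)/(77 - 0) ≡ 18/77 mod 79. 77⁻¹ ≡ 39 (mod 79) since 77·39 = 3003 ≡ 1, so λ ≡ 70.
  x = λ² - 0 - 77 = 4900 - 77 ≡ 4; y = λ·(0 - 4) - 18 ≡ 18. → (4, 18)

(4, 18)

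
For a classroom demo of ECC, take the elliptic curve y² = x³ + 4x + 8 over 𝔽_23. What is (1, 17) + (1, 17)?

(10, 17)

tangent at (1, 17): λ = (3·1² + 4)/(2·17) ≡ 7/11. 11⁻¹ ≡ 21 (mod 23), so λ ≡ 7·21 ≡ 9.
  x = λ² - 1 - 1 = 81 - 2 ≡ 10; y = λ·(1 - 10) - 17 ≡ 17. → (10, 17)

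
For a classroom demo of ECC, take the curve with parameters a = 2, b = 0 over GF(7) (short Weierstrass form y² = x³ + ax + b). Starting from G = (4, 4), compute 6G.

(0, 0)

Double-and-add on 6 = (110)₂. Start with G = (4, 4) for the leading 1-bit.
double: tangent at (4, 4): λ = (3·4² + 2)/(2·4) ≡ 1/1. 1⁻¹ ≡ 1 (mod 7), so λ ≡ 1·1 ≡ 1.
  x = λ² - 4 - 4 = 1 - 8 ≡ 0; y = λ·(4 - 0) - 4 ≡ 0. → (0, 0)
add G: (0, 0) + (4, 4). λ = (4 - 0)/(4 - 0) ≡ 4/4 mod 7. 4⁻¹ ≡ 2 (mod 7) since 4·2 = 8 ≡ 1, so λ ≡ 1.
  x = λ² - 0 - 4 = 1 - 4 ≡ 4; y = λ·(0 - 4) - 0 ≡ 3. → (4, 3)
double: tangent at (4, 3): λ = (3·4² + 2)/(2·3) ≡ 1/6. 6⁻¹ ≡ 6 (mod 7) since 6·6 = 36 ≡ 1, so λ ≡ 1·6 ≡ 6.
  x = λ² - 4 - 4 = 36 - 8 ≡ 0; y = λ·(4 - 0) - 3 ≡ 0. → (0, 0)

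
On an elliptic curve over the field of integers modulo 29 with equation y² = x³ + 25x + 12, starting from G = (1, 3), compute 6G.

(16, 10)

Repeated addition: build up to 6G.
2G: tangent at (1, 3): λ = (3·1² + 25)/(2·3) ≡ 28/6. 6⁻¹ ≡ 5 (mod 29), so λ ≡ 28·5 ≡ 24.
  x = λ² - 1 - 1 = 576 - 2 ≡ 23; y = λ·(1 - 23) - 3 ≡ 20. → (23, 20)
3G: (23, 20) + (1, 3). λ = (3 - 20)/(1 - 23) ≡ 12/7 mod 29. 7⁻¹ ≡ 25 (mod 29), so λ ≡ 10.
  x = λ² - 23 - 1 = 100 - 24 ≡ 18; y = λ·(23 - 18) - 20 ≡ 1. → (18, 1)
4G: (18, 1) + (1, 3). λ = (3 - 1)/(1 - 18) ≡ 2/12 mod 29. 12⁻¹ ≡ 17 (mod 29), so λ ≡ 5.
  x = λ² - 18 - 1 = 25 - 19 ≡ 6; y = λ·(18 - 6) - 1 ≡ 1. → (6, 1)
5G: (6, 1) + (1, 3). λ = (3 - 1)/(1 - 6) ≡ 2/24 mod 29. 24⁻¹ ≡ 23 (mod 29) since 24·23 = 552 ≡ 1, so λ ≡ 17.
  x = λ² - 6 - 1 = 289 - 7 ≡ 21; y = λ·(6 - 21) - 1 ≡ 5. → (21, 5)
6G: (21, 5) + (1, 3). λ = (3 - 5)/(1 - 21) ≡ 27/9 mod 29. 9⁻¹ ≡ 13 (mod 29), so λ ≡ 3.
  x = λ² - 21 - 1 = 9 - 22 ≡ 16; y = λ·(21 - 16) - 5 ≡ 10. → (16, 10)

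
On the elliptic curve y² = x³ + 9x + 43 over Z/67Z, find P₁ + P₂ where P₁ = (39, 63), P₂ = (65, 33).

(46, 43)

(39, 63) + (65, 33). λ = (33 - 63)/(65 - 39) ≡ 37/26 mod 67. 26⁻¹ ≡ 49 (mod 67), so λ ≡ 4.
  x = λ² - 39 - 65 = 16 - 104 ≡ 46; y = λ·(39 - 46) - 63 ≡ 43. → (46, 43)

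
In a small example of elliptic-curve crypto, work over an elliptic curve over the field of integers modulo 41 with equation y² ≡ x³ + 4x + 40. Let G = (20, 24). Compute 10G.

(31, 36)

Double-and-add on 10 = (1010)₂. Start with G = (20, 24) for the leading 1-bit.
double: tangent at (20, 24): λ = (3·20² + 4)/(2·24) ≡ 15/7. 7⁻¹ ≡ 6 (mod 41) since 7·6 = 42 ≡ 1, so λ ≡ 15·6 ≡ 8.
  x = λ² - 20 - 20 = 64 - 40 ≡ 24; y = λ·(20 - 24) - 24 ≡ 26. → (24, 26)
double: tangent at (24, 26): λ = (3·24² + 4)/(2·26) ≡ 10/11. 11⁻¹ ≡ 15 (mod 41) since 11·15 = 165 ≡ 1, so λ ≡ 10·15 ≡ 27.
  x = λ² - 24 - 24 = 729 - 48 ≡ 25; y = λ·(24 - 25) - 26 ≡ 29. → (25, 29)
add G: (25, 29) + (20, 24). λ = (24 - 29)/(20 - 25) ≡ 36/36 mod 41. 36⁻¹ ≡ 8 (mod 41), so λ ≡ 1.
  x = λ² - 25 - 20 = 1 - 45 ≡ 38; y = λ·(25 - 38) - 29 ≡ 40. → (38, 40)
double: tangent at (38, 40): λ = (3·38² + 4)/(2·40) ≡ 31/39. 39⁻¹ ≡ 20 (mod 41) since 39·20 = 780 ≡ 1, so λ ≡ 31·20 ≡ 5.
  x = λ² - 38 - 38 = 25 - 76 ≡ 31; y = λ·(38 - 31) - 40 ≡ 36. → (31, 36)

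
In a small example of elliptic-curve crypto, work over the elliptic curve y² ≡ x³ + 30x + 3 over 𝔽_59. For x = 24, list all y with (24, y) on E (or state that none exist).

x³ + 30x + 3 = 14547 ≡ 33 (mod 59).
33 is a non-residue mod 59; no y exists.

none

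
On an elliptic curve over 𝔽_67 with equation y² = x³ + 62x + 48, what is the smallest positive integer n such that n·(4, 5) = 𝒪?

8

2P: tangent at (4, 5): λ = (3·4² + 62)/(2·5) ≡ 43/10. 10⁻¹ ≡ 47 (mod 67), so λ ≡ 43·47 ≡ 11.
  x = λ² - 4 - 4 = 121 - 8 ≡ 46; y = λ·(4 - 46) - 5 ≡ 2. → (46, 2)
3P: (46, 2) + (4, 5). λ = (5 - 2)/(4 - 46) ≡ 3/25 mod 67. 25⁻¹ ≡ 59 (mod 67) since 25·59 = 1475 ≡ 1, so λ ≡ 43.
  x = λ² - 46 - 4 = 1849 - 50 ≡ 57; y = λ·(46 - 57) - 2 ≡ 61. → (57, 61)
4P: (57, 61) + (4, 5). λ = (5 - 61)/(4 - 57) ≡ 11/14 mod 67. 14⁻¹ ≡ 24 (mod 67) since 14·24 = 336 ≡ 1, so λ ≡ 63.
  x = λ² - 57 - 4 = 3969 - 61 ≡ 22; y = λ·(57 - 22) - 61 ≡ 0. → (22, 0)
5P: (22, 0) + (4, 5). λ = (5 - 0)/(4 - 22) ≡ 5/49 mod 67. 49⁻¹ ≡ 26 (mod 67) since 49·26 = 1274 ≡ 1, so λ ≡ 63.
  x = λ² - 22 - 4 = 3969 - 26 ≡ 57; y = λ·(22 - 57) - 0 ≡ 6. → (57, 6)
6P: (57, 6) + (4, 5). λ = (5 - 6)/(4 - 57) ≡ 66/14 mod 67. 14⁻¹ ≡ 24 (mod 67), so λ ≡ 43.
  x = λ² - 57 - 4 = 1849 - 61 ≡ 46; y = λ·(57 - 46) - 6 ≡ 65. → (46, 65)
7P: (46, 65) + (4, 5). λ = (5 - 65)/(4 - 46) ≡ 7/25 mod 67. 25⁻¹ ≡ 59 (mod 67), so λ ≡ 11.
  x = λ² - 46 - 4 = 121 - 50 ≡ 4; y = λ·(46 - 4) - 65 ≡ 62. → (4, 62)
8P: (4, 62) + (4, 5): same x and y₁ ≡ -y₂, so the sum is 𝒪.
8P = 𝒪, so the order is 8.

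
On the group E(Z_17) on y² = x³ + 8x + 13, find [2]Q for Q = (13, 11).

tangent at (13, 11): λ = (3·13² + 8)/(2·11) ≡ 5/5. 5⁻¹ ≡ 7 (mod 17), so λ ≡ 5·7 ≡ 1.
  x = λ² - 13 - 13 = 1 - 26 ≡ 9; y = λ·(13 - 9) - 11 ≡ 10. → (9, 10)

(9, 10)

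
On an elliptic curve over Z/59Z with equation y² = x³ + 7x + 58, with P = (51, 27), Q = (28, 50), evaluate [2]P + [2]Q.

(45, 15)

First 2P:
Repeated addition: build up to 2P.
2P: tangent at (51, 27): λ = (3·51² + 7)/(2·27) ≡ 22/54. 54⁻¹ ≡ 47 (mod 59) since 54·47 = 2538 ≡ 1, so λ ≡ 22·47 ≡ 31.
  x = λ² - 51 - 51 = 961 - 102 ≡ 33; y = λ·(51 - 33) - 27 ≡ 0. → (33, 0)
2P = (33, 0).
Next 2Q:
Repeated addition: build up to 2Q.
2Q: tangent at (28, 50): λ = (3·28² + 7)/(2·50) ≡ 58/41. 41⁻¹ ≡ 36 (mod 59), so λ ≡ 58·36 ≡ 23.
  x = λ² - 28 - 28 = 529 - 56 ≡ 1; y = λ·(28 - 1) - 50 ≡ 40. → (1, 40)
2Q = (1, 40).
Finally 2P + 2Q:
(33, 0) + (1, 40). λ = (40 - 0)/(1 - 33) ≡ 40/27 mod 59. 27⁻¹ ≡ 35 (mod 59), so λ ≡ 43.
  x = λ² - 33 - 1 = 1849 - 34 ≡ 45; y = λ·(33 - 45) - 0 ≡ 15. → (45, 15)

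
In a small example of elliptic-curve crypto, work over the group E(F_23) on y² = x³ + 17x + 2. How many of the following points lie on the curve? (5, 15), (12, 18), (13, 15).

(5, 15): 15² ≡ 18, rhs ≡ 5 → off.
(12, 18): 18² ≡ 2, rhs ≡ 2 → on.
(13, 15): 15² ≡ 18, rhs ≡ 5 → off.

1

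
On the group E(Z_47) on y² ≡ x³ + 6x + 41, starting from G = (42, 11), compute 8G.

(5, 33)

Repeated addition: build up to 8G.
2G: tangent at (42, 11): λ = (3·42² + 6)/(2·11) ≡ 34/22. 22⁻¹ ≡ 15 (mod 47), so λ ≡ 34·15 ≡ 40.
  x = λ² - 42 - 42 = 1600 - 84 ≡ 12; y = λ·(42 - 12) - 11 ≡ 14. → (12, 14)
3G: (12, 14) + (42, 11). λ = (11 - 14)/(42 - 12) ≡ 44/30 mod 47. 30⁻¹ ≡ 11 (mod 47) since 30·11 = 330 ≡ 1, so λ ≡ 14.
  x = λ² - 12 - 42 = 196 - 54 ≡ 1; y = λ·(12 - 1) - 14 ≡ 46. → (1, 46)
4G: (1, 46) + (42, 11). λ = (11 - 46)/(42 - 1) ≡ 12/41 mod 47. 41⁻¹ ≡ 39 (mod 47), so λ ≡ 45.
  x = λ² - 1 - 42 = 2025 - 43 ≡ 8; y = λ·(1 - 8) - 46 ≡ 15. → (8, 15)
5G: (8, 15) + (42, 11). λ = (11 - 15)/(42 - 8) ≡ 43/34 mod 47. 34⁻¹ ≡ 18 (mod 47), so λ ≡ 22.
  x = λ² - 8 - 42 = 484 - 50 ≡ 11; y = λ·(8 - 11) - 15 ≡ 13. → (11, 13)
6G: (11, 13) + (42, 11). λ = (11 - 13)/(42 - 11) ≡ 45/31 mod 47. 31⁻¹ ≡ 44 (mod 47) since 31·44 = 1364 ≡ 1, so λ ≡ 6.
  x = λ² - 11 - 42 = 36 - 53 ≡ 30; y = λ·(11 - 30) - 13 ≡ 14. → (30, 14)
7G: (30, 14) + (42, 11). λ = (11 - 14)/(42 - 30) ≡ 44/12 mod 47. 12⁻¹ ≡ 4 (mod 47), so λ ≡ 35.
  x = λ² - 30 - 42 = 1225 - 72 ≡ 25; y = λ·(30 - 25) - 14 ≡ 20. → (25, 20)
8G: (25, 20) + (42, 11). λ = (11 - 20)/(42 - 25) ≡ 38/17 mod 47. 17⁻¹ ≡ 36 (mod 47), so λ ≡ 5.
  x = λ² - 25 - 42 = 25 - 67 ≡ 5; y = λ·(25 - 5) - 20 ≡ 33. → (5, 33)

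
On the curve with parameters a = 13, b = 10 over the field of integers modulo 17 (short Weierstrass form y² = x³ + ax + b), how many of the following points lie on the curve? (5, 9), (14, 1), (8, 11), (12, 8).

(5, 9): 9² ≡ 13, rhs ≡ 13 → on.
(14, 1): 1² ≡ 1, rhs ≡ 12 → off.
(8, 11): 11² ≡ 2, rhs ≡ 14 → off.
(12, 8): 8² ≡ 13, rhs ≡ 7 → off.

1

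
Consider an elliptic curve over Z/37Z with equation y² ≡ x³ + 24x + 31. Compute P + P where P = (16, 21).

(14, 22)

tangent at (16, 21): λ = (3·16² + 24)/(2·21) ≡ 15/5. 5⁻¹ ≡ 15 (mod 37), so λ ≡ 15·15 ≡ 3.
  x = λ² - 16 - 16 = 9 - 32 ≡ 14; y = λ·(16 - 14) - 21 ≡ 22. → (14, 22)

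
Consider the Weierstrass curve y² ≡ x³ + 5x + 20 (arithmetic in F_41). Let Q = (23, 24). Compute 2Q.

(37, 31)

tangent at (23, 24): λ = (3·23² + 5)/(2·24) ≡ 34/7. 7⁻¹ ≡ 6 (mod 41), so λ ≡ 34·6 ≡ 40.
  x = λ² - 23 - 23 = 1600 - 46 ≡ 37; y = λ·(23 - 37) - 24 ≡ 31. → (37, 31)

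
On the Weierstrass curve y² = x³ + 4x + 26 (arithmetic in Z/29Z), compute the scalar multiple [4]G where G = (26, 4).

Double-and-add on 4 = (100)₂. Start with G = (26, 4) for the leading 1-bit.
double: tangent at (26, 4): λ = (3·26² + 4)/(2·4) ≡ 2/8. 8⁻¹ ≡ 11 (mod 29), so λ ≡ 2·11 ≡ 22.
  x = λ² - 26 - 26 = 484 - 52 ≡ 26; y = λ·(26 - 26) - 4 ≡ 25. → (26, 25)
double: tangent at (26, 25): λ = (3·26² + 4)/(2·25) ≡ 2/21. 21⁻¹ ≡ 18 (mod 29), so λ ≡ 2·18 ≡ 7.
  x = λ² - 26 - 26 = 49 - 52 ≡ 26; y = λ·(26 - 26) - 25 ≡ 4. → (26, 4)

(26, 4)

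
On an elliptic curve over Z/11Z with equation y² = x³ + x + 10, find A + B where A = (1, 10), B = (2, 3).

(2, 8)

(1, 10) + (2, 3). λ = (3 - 10)/(2 - 1) ≡ 4/1 mod 11. 1⁻¹ ≡ 1 (mod 11), so λ ≡ 4.
  x = λ² - 1 - 2 = 16 - 3 ≡ 2; y = λ·(1 - 2) - 10 ≡ 8. → (2, 8)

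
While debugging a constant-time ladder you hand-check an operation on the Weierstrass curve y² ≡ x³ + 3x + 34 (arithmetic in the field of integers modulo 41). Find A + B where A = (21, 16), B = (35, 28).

(10, 11)

(21, 16) + (35, 28). λ = (28 - 16)/(35 - 21) ≡ 12/14 mod 41. 14⁻¹ ≡ 3 (mod 41), so λ ≡ 36.
  x = λ² - 21 - 35 = 1296 - 56 ≡ 10; y = λ·(21 - 10) - 16 ≡ 11. → (10, 11)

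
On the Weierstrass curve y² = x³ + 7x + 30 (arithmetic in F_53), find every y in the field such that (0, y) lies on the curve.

none

x³ + 7x + 30 = 30 ≡ 30 (mod 53).
30 is a non-residue mod 53; no y exists.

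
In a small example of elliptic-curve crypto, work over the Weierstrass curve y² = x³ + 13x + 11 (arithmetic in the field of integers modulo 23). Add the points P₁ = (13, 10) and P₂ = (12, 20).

(6, 12)

(13, 10) + (12, 20). λ = (20 - 10)/(12 - 13) ≡ 10/22 mod 23. 22⁻¹ ≡ 22 (mod 23), so λ ≡ 13.
  x = λ² - 13 - 12 = 169 - 25 ≡ 6; y = λ·(13 - 6) - 10 ≡ 12. → (6, 12)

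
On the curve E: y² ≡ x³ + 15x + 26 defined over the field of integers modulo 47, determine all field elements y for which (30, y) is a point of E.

13, 34

x³ + 15x + 26 = 27476 ≡ 28 (mod 47).
Square roots of 28 mod 47: 13 and 34 (since 13² = 169 ≡ 28).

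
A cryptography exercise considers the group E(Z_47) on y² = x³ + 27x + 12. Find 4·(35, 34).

(14, 28)

Write Q = (35, 34).
Double-and-add on 4 = (100)₂. Start with Q = (35, 34) for the leading 1-bit.
double: tangent at (35, 34): λ = (3·35² + 27)/(2·34) ≡ 36/21. 21⁻¹ ≡ 9 (mod 47) since 21·9 = 189 ≡ 1, so λ ≡ 36·9 ≡ 42.
  x = λ² - 35 - 35 = 1764 - 70 ≡ 2; y = λ·(35 - 2) - 34 ≡ 36. → (2, 36)
double: tangent at (2, 36): λ = (3·2² + 27)/(2·36) ≡ 39/25. 25⁻¹ ≡ 32 (mod 47), so λ ≡ 39·32 ≡ 26.
  x = λ² - 2 - 2 = 676 - 4 ≡ 14; y = λ·(2 - 14) - 36 ≡ 28. → (14, 28)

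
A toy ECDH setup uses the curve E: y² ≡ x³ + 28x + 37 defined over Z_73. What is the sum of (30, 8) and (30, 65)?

The two points share x = 30 and their y-coordinates satisfy 8 + 65 ≡ 0 (mod 73), so they are inverses. Their sum is O.

O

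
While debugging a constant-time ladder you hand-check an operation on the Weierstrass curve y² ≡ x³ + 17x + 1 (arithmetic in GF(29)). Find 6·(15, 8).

(7, 12)

Write Q = (15, 8).
Repeated addition: build up to 6Q.
2Q: tangent at (15, 8): λ = (3·15² + 17)/(2·8) ≡ 25/16. 16⁻¹ ≡ 20 (mod 29), so λ ≡ 25·20 ≡ 7.
  x = λ² - 15 - 15 = 49 - 30 ≡ 19; y = λ·(15 - 19) - 8 ≡ 22. → (19, 22)
3Q: (19, 22) + (15, 8). λ = (8 - 22)/(15 - 19) ≡ 15/25 mod 29. 25⁻¹ ≡ 7 (mod 29) since 25·7 = 175 ≡ 1, so λ ≡ 18.
  x = λ² - 19 - 15 = 324 - 34 ≡ 0; y = λ·(19 - 0) - 22 ≡ 1. → (0, 1)
4Q: (0, 1) + (15, 8). λ = (8 - 1)/(15 - 0) ≡ 7/15 mod 29. 15⁻¹ ≡ 2 (mod 29), so λ ≡ 14.
  x = λ² - 0 - 15 = 196 - 15 ≡ 7; y = λ·(0 - 7) - 1 ≡ 17. → (7, 17)
5Q: (7, 17) + (15, 8). λ = (8 - 17)/(15 - 7) ≡ 20/8 mod 29. 8⁻¹ ≡ 11 (mod 29) since 8·11 = 88 ≡ 1, so λ ≡ 17.
  x = λ² - 7 - 15 = 289 - 22 ≡ 6; y = λ·(7 - 6) - 17 ≡ 0. → (6, 0)
6Q: (6, 0) + (15, 8). λ = (8 - 0)/(15 - 6) ≡ 8/9 mod 29. 9⁻¹ ≡ 13 (mod 29), so λ ≡ 17.
  x = λ² - 6 - 15 = 289 - 21 ≡ 7; y = λ·(6 - 7) - 0 ≡ 12. → (7, 12)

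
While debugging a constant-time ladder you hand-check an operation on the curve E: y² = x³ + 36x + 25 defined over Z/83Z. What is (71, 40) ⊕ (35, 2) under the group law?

(71, 40) + (35, 2). λ = (2 - 40)/(35 - 71) ≡ 45/47 mod 83. 47⁻¹ ≡ 53 (mod 83) since 47·53 = 2491 ≡ 1, so λ ≡ 61.
  x = λ² - 71 - 35 = 3721 - 106 ≡ 46; y = λ·(71 - 46) - 40 ≡ 74. → (46, 74)

(46, 74)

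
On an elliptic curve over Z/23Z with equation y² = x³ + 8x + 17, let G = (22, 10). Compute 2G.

(18, 6)

tangent at (22, 10): λ = (3·22² + 8)/(2·10) ≡ 11/20. 20⁻¹ ≡ 15 (mod 23), so λ ≡ 11·15 ≡ 4.
  x = λ² - 22 - 22 = 16 - 44 ≡ 18; y = λ·(22 - 18) - 10 ≡ 6. → (18, 6)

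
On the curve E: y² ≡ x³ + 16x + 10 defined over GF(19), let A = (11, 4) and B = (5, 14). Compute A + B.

(11, 4) + (5, 14). λ = (14 - 4)/(5 - 11) ≡ 10/13 mod 19. 13⁻¹ ≡ 3 (mod 19), so λ ≡ 11.
  x = λ² - 11 - 5 = 121 - 16 ≡ 10; y = λ·(11 - 10) - 4 ≡ 7. → (10, 7)

(10, 7)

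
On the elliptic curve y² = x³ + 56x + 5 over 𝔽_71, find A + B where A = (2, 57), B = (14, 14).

(2, 57) + (14, 14). λ = (14 - 57)/(14 - 2) ≡ 28/12 mod 71. 12⁻¹ ≡ 6 (mod 71) since 12·6 = 72 ≡ 1, so λ ≡ 26.
  x = λ² - 2 - 14 = 676 - 16 ≡ 21; y = λ·(2 - 21) - 57 ≡ 17. → (21, 17)

(21, 17)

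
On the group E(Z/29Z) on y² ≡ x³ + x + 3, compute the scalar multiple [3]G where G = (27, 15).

Repeated addition: build up to 3G.
2G: tangent at (27, 15): λ = (3·27² + 1)/(2·15) ≡ 13/1. 1⁻¹ ≡ 1 (mod 29), so λ ≡ 13·1 ≡ 13.
  x = λ² - 27 - 27 = 169 - 54 ≡ 28; y = λ·(27 - 28) - 15 ≡ 1. → (28, 1)
3G: (28, 1) + (27, 15). λ = (15 - 1)/(27 - 28) ≡ 14/28 mod 29. 28⁻¹ ≡ 28 (mod 29), so λ ≡ 15.
  x = λ² - 28 - 27 = 225 - 55 ≡ 25; y = λ·(28 - 25) - 1 ≡ 15. → (25, 15)

(25, 15)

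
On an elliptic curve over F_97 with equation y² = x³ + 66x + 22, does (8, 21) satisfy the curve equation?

y² = 21² ≡ 53; x³ + 66x + 22 = 1062 ≡ 92 (mod 97). 53 ≠ 92.

no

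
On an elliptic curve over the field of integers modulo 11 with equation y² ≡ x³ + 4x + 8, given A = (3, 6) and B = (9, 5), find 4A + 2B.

O

First 4A:
Double-and-add on 4 = (100)₂. Start with A = (3, 6) for the leading 1-bit.
double: tangent at (3, 6): λ = (3·3² + 4)/(2·6) ≡ 9/1. 1⁻¹ ≡ 1 (mod 11), so λ ≡ 9·1 ≡ 9.
  x = λ² - 3 - 3 = 81 - 6 ≡ 9; y = λ·(3 - 9) - 6 ≡ 6. → (9, 6)
double: tangent at (9, 6): λ = (3·9² + 4)/(2·6) ≡ 5/1. 1⁻¹ ≡ 1 (mod 11), so λ ≡ 5·1 ≡ 5.
  x = λ² - 9 - 9 = 25 - 18 ≡ 7; y = λ·(9 - 7) - 6 ≡ 4. → (7, 4)
4A = (7, 4).
Next 2B:
Repeated addition: build up to 2B.
2B: tangent at (9, 5): λ = (3·9² + 4)/(2·5) ≡ 5/10. 10⁻¹ ≡ 10 (mod 11), so λ ≡ 5·10 ≡ 6.
  x = λ² - 9 - 9 = 36 - 18 ≡ 7; y = λ·(9 - 7) - 5 ≡ 7. → (7, 7)
2B = (7, 7).
Finally 4A + 2B:
(7, 4) + (7, 7): same x and y₁ ≡ -y₂, so the sum is O.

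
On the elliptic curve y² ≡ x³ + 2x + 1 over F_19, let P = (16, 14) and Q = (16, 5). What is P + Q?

The two points share x = 16 and their y-coordinates satisfy 14 + 5 ≡ 0 (mod 19), so they are inverses. Their sum is O.

O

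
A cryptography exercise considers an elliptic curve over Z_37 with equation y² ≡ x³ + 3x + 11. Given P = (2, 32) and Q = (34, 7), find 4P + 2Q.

First 4P:
Repeated addition: build up to 4P.
2P: tangent at (2, 32): λ = (3·2² + 3)/(2·32) ≡ 15/27. 27⁻¹ ≡ 11 (mod 37), so λ ≡ 15·11 ≡ 17.
  x = λ² - 2 - 2 = 289 - 4 ≡ 26; y = λ·(2 - 26) - 32 ≡ 4. → (26, 4)
3P: (26, 4) + (2, 32). λ = (32 - 4)/(2 - 26) ≡ 28/13 mod 37. 13⁻¹ ≡ 20 (mod 37), so λ ≡ 5.
  x = λ² - 26 - 2 = 25 - 28 ≡ 34; y = λ·(26 - 34) - 4 ≡ 30. → (34, 30)
4P: (34, 30) + (2, 32). λ = (32 - 30)/(2 - 34) ≡ 2/5 mod 37. 5⁻¹ ≡ 15 (mod 37), so λ ≡ 30.
  x = λ² - 34 - 2 = 900 - 36 ≡ 13; y = λ·(34 - 13) - 30 ≡ 8. → (13, 8)
4P = (13, 8).
Next 2Q:
Repeated addition: build up to 2Q.
2Q: tangent at (34, 7): λ = (3·34² + 3)/(2·7) ≡ 30/14. 14⁻¹ ≡ 8 (mod 37) since 14·8 = 112 ≡ 1, so λ ≡ 30·8 ≡ 18.
  x = λ² - 34 - 34 = 324 - 68 ≡ 34; y = λ·(34 - 34) - 7 ≡ 30. → (34, 30)
2Q = (34, 30).
Finally 4P + 2Q:
(13, 8) + (34, 30). λ = (30 - 8)/(34 - 13) ≡ 22/21 mod 37. 21⁻¹ ≡ 30 (mod 37) since 21·30 = 630 ≡ 1, so λ ≡ 31.
  x = λ² - 13 - 34 = 961 - 47 ≡ 26; y = λ·(13 - 26) - 8 ≡ 33. → (26, 33)

(26, 33)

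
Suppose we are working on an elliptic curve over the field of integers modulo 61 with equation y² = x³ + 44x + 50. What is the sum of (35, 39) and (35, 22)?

The two points share x = 35 and their y-coordinates satisfy 39 + 22 ≡ 0 (mod 61), so they are inverses. Their sum is 𝒪.

O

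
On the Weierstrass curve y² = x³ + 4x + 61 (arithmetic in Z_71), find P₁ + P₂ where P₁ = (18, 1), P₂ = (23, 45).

(18, 1) + (23, 45). λ = (45 - 1)/(23 - 18) ≡ 44/5 mod 71. 5⁻¹ ≡ 57 (mod 71) since 5·57 = 285 ≡ 1, so λ ≡ 23.
  x = λ² - 18 - 23 = 529 - 41 ≡ 62; y = λ·(18 - 62) - 1 ≡ 52. → (62, 52)

(62, 52)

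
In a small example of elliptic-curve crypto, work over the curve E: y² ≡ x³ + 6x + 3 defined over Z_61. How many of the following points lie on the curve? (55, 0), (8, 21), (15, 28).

(55, 0): 0² ≡ 0, rhs ≡ 56 → off.
(8, 21): 21² ≡ 14, rhs ≡ 14 → on.
(15, 28): 28² ≡ 52, rhs ≡ 52 → on.

2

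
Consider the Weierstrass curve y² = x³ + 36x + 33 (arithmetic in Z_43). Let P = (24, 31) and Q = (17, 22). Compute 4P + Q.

First 4P:
Repeated addition: build up to 4P.
2P: tangent at (24, 31): λ = (3·24² + 36)/(2·31) ≡ 1/19. 19⁻¹ ≡ 34 (mod 43), so λ ≡ 1·34 ≡ 34.
  x = λ² - 24 - 24 = 1156 - 48 ≡ 33; y = λ·(24 - 33) - 31 ≡ 7. → (33, 7)
3P: (33, 7) + (24, 31). λ = (31 - 7)/(24 - 33) ≡ 24/34 mod 43. 34⁻¹ ≡ 19 (mod 43) since 34·19 = 646 ≡ 1, so λ ≡ 26.
  x = λ² - 33 - 24 = 676 - 57 ≡ 17; y = λ·(33 - 17) - 7 ≡ 22. → (17, 22)
4P: (17, 22) + (24, 31). λ = (31 - 22)/(24 - 17) ≡ 9/7 mod 43. 7⁻¹ ≡ 37 (mod 43) since 7·37 = 259 ≡ 1, so λ ≡ 32.
  x = λ² - 17 - 24 = 1024 - 41 ≡ 37; y = λ·(17 - 37) - 22 ≡ 26. → (37, 26)
4P = (37, 26).
Finally 4P + Q:
(37, 26) + (17, 22). λ = (22 - 26)/(17 - 37) ≡ 39/23 mod 43. 23⁻¹ ≡ 15 (mod 43) since 23·15 = 345 ≡ 1, so λ ≡ 26.
  x = λ² - 37 - 17 = 676 - 54 ≡ 20; y = λ·(37 - 20) - 26 ≡ 29. → (20, 29)

(20, 29)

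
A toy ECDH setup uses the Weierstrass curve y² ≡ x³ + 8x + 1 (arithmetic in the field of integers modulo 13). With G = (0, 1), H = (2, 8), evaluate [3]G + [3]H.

First 3G:
Repeated addition: build up to 3G.
2G: tangent at (0, 1): λ = (3·0² + 8)/(2·1) ≡ 8/2. 2⁻¹ ≡ 7 (mod 13), so λ ≡ 8·7 ≡ 4.
  x = λ² - 0 - 0 = 16 - 0 ≡ 3; y = λ·(0 - 3) - 1 ≡ 0. → (3, 0)
3G: (3, 0) + (0, 1). λ = (1 - 0)/(0 - 3) ≡ 1/10 mod 13. 10⁻¹ ≡ 4 (mod 13), so λ ≡ 4.
  x = λ² - 3 - 0 = 16 - 3 ≡ 0; y = λ·(3 - 0) - 0 ≡ 12. → (0, 12)
3G = (0, 12).
Next 3H:
Repeated addition: build up to 3H.
2H: tangent at (2, 8): λ = (3·2² + 8)/(2·8) ≡ 7/3. 3⁻¹ ≡ 9 (mod 13) since 3·9 = 27 ≡ 1, so λ ≡ 7·9 ≡ 11.
  x = λ² - 2 - 2 = 121 - 4 ≡ 0; y = λ·(2 - 0) - 8 ≡ 1. → (0, 1)
3H: (0, 1) + (2, 8). λ = (8 - 1)/(2 - 0) ≡ 7/2 mod 13. 2⁻¹ ≡ 7 (mod 13), so λ ≡ 10.
  x = λ² - 0 - 2 = 100 - 2 ≡ 7; y = λ·(0 - 7) - 1 ≡ 7. → (7, 7)
3H = (7, 7).
Finally 3G + 3H:
(0, 12) + (7, 7). λ = (7 - 12)/(7 - 0) ≡ 8/7 mod 13. 7⁻¹ ≡ 2 (mod 13), so λ ≡ 3.
  x = λ² - 0 - 7 = 9 - 7 ≡ 2; y = λ·(0 - 2) - 12 ≡ 8. → (2, 8)

(2, 8)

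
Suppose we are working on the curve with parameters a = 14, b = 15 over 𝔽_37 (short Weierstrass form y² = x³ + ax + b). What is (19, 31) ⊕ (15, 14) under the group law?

(19, 31) + (15, 14). λ = (14 - 31)/(15 - 19) ≡ 20/33 mod 37. 33⁻¹ ≡ 9 (mod 37), so λ ≡ 32.
  x = λ² - 19 - 15 = 1024 - 34 ≡ 28; y = λ·(19 - 28) - 31 ≡ 14. → (28, 14)

(28, 14)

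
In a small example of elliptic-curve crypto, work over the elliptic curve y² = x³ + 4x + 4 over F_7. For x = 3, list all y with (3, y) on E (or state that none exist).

x³ + 4x + 4 = 43 ≡ 1 (mod 7).
Square roots of 1 mod 7: 1 and 6 (since 1² = 1 ≡ 1).

1, 6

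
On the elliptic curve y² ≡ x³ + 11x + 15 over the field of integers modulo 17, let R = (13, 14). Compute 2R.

(6, 5)

tangent at (13, 14): λ = (3·13² + 11)/(2·14) ≡ 8/11. 11⁻¹ ≡ 14 (mod 17) since 11·14 = 154 ≡ 1, so λ ≡ 8·14 ≡ 10.
  x = λ² - 13 - 13 = 100 - 26 ≡ 6; y = λ·(13 - 6) - 14 ≡ 5. → (6, 5)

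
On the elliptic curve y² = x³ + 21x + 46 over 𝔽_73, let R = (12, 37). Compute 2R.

(55, 48)

tangent at (12, 37): λ = (3·12² + 21)/(2·37) ≡ 15/1. 1⁻¹ ≡ 1 (mod 73), so λ ≡ 15·1 ≡ 15.
  x = λ² - 12 - 12 = 225 - 24 ≡ 55; y = λ·(12 - 55) - 37 ≡ 48. → (55, 48)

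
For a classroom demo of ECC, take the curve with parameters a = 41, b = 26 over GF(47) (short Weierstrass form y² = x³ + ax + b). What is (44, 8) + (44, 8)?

tangent at (44, 8): λ = (3·44² + 41)/(2·8) ≡ 21/16. 16⁻¹ ≡ 3 (mod 47) since 16·3 = 48 ≡ 1, so λ ≡ 21·3 ≡ 16.
  x = λ² - 44 - 44 = 256 - 88 ≡ 27; y = λ·(44 - 27) - 8 ≡ 29. → (27, 29)

(27, 29)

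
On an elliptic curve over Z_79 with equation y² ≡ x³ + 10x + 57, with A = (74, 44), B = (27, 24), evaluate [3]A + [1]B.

First 3A:
Repeated addition: build up to 3A.
2A: tangent at (74, 44): λ = (3·74² + 10)/(2·44) ≡ 6/9. 9⁻¹ ≡ 44 (mod 79) since 9·44 = 396 ≡ 1, so λ ≡ 6·44 ≡ 27.
  x = λ² - 74 - 74 = 729 - 148 ≡ 28; y = λ·(74 - 28) - 44 ≡ 13. → (28, 13)
3A: (28, 13) + (74, 44). λ = (44 - 13)/(74 - 28) ≡ 31/46 mod 79. 46⁻¹ ≡ 67 (mod 79), so λ ≡ 23.
  x = λ² - 28 - 74 = 529 - 102 ≡ 32; y = λ·(28 - 32) - 13 ≡ 53. → (32, 53)
3A = (32, 53).
Finally 3A + B:
(32, 53) + (27, 24). λ = (24 - 53)/(27 - 32) ≡ 50/74 mod 79. 74⁻¹ ≡ 63 (mod 79) since 74·63 = 4662 ≡ 1, so λ ≡ 69.
  x = λ² - 32 - 27 = 4761 - 59 ≡ 41; y = λ·(32 - 41) - 53 ≡ 37. → (41, 37)

(41, 37)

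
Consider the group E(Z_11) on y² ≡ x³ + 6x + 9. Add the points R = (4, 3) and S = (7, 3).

(4, 3) + (7, 3). λ = (3 - 3)/(7 - 4) ≡ 0/3 mod 11. 3⁻¹ ≡ 4 (mod 11) since 3·4 = 12 ≡ 1, so λ ≡ 0.
  x = λ² - 4 - 7 = 0 - 11 ≡ 0; y = λ·(4 - 0) - 3 ≡ 8. → (0, 8)

(0, 8)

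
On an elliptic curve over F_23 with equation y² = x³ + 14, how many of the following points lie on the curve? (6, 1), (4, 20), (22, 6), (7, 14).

(6, 1): 1² ≡ 1, rhs ≡ 0 → off.
(4, 20): 20² ≡ 9, rhs ≡ 9 → on.
(22, 6): 6² ≡ 13, rhs ≡ 13 → on.
(7, 14): 14² ≡ 12, rhs ≡ 12 → on.

3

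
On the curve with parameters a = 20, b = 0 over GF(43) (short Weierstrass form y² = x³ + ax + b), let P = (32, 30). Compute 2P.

(35, 39)

tangent at (32, 30): λ = (3·32² + 20)/(2·30) ≡ 39/17. 17⁻¹ ≡ 38 (mod 43) since 17·38 = 646 ≡ 1, so λ ≡ 39·38 ≡ 20.
  x = λ² - 32 - 32 = 400 - 64 ≡ 35; y = λ·(32 - 35) - 30 ≡ 39. → (35, 39)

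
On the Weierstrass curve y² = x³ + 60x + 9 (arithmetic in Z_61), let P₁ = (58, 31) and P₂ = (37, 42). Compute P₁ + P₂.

(58, 31) + (37, 42). λ = (42 - 31)/(37 - 58) ≡ 11/40 mod 61. 40⁻¹ ≡ 29 (mod 61) since 40·29 = 1160 ≡ 1, so λ ≡ 14.
  x = λ² - 58 - 37 = 196 - 95 ≡ 40; y = λ·(58 - 40) - 31 ≡ 38. → (40, 38)

(40, 38)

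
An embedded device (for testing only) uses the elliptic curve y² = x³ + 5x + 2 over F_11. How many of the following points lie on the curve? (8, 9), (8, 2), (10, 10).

2

(8, 9): 9² ≡ 4, rhs ≡ 4 → on.
(8, 2): 2² ≡ 4, rhs ≡ 4 → on.
(10, 10): 10² ≡ 1, rhs ≡ 7 → off.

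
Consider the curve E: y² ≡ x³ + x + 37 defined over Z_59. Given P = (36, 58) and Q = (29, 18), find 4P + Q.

First 4P:
Double-and-add on 4 = (100)₂. Start with P = (36, 58) for the leading 1-bit.
double: tangent at (36, 58): λ = (3·36² + 1)/(2·58) ≡ 54/57. 57⁻¹ ≡ 29 (mod 59), so λ ≡ 54·29 ≡ 32.
  x = λ² - 36 - 36 = 1024 - 72 ≡ 8; y = λ·(36 - 8) - 58 ≡ 12. → (8, 12)
double: tangent at (8, 12): λ = (3·8² + 1)/(2·12) ≡ 16/24. 24⁻¹ ≡ 32 (mod 59), so λ ≡ 16·32 ≡ 40.
  x = λ² - 8 - 8 = 1600 - 16 ≡ 50; y = λ·(8 - 50) - 12 ≡ 19. → (50, 19)
4P = (50, 19).
Finally 4P + Q:
(50, 19) + (29, 18). λ = (18 - 19)/(29 - 50) ≡ 58/38 mod 59. 38⁻¹ ≡ 14 (mod 59) since 38·14 = 532 ≡ 1, so λ ≡ 45.
  x = λ² - 50 - 29 = 2025 - 79 ≡ 58; y = λ·(50 - 58) - 19 ≡ 34. → (58, 34)

(58, 34)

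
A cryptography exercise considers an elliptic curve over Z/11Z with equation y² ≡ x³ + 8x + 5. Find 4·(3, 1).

(3, 10)

Write G = (3, 1).
Double-and-add on 4 = (100)₂. Start with G = (3, 1) for the leading 1-bit.
double: tangent at (3, 1): λ = (3·3² + 8)/(2·1) ≡ 2/2. 2⁻¹ ≡ 6 (mod 11), so λ ≡ 2·6 ≡ 1.
  x = λ² - 3 - 3 = 1 - 6 ≡ 6; y = λ·(3 - 6) - 1 ≡ 7. → (6, 7)
double: tangent at (6, 7): λ = (3·6² + 8)/(2·7) ≡ 6/3. 3⁻¹ ≡ 4 (mod 11) since 3·4 = 12 ≡ 1, so λ ≡ 6·4 ≡ 2.
  x = λ² - 6 - 6 = 4 - 12 ≡ 3; y = λ·(6 - 3) - 7 ≡ 10. → (3, 10)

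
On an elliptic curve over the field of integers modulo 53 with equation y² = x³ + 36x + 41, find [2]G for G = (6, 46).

(17, 52)

tangent at (6, 46): λ = (3·6² + 36)/(2·46) ≡ 38/39. 39⁻¹ ≡ 34 (mod 53) since 39·34 = 1326 ≡ 1, so λ ≡ 38·34 ≡ 20.
  x = λ² - 6 - 6 = 400 - 12 ≡ 17; y = λ·(6 - 17) - 46 ≡ 52. → (17, 52)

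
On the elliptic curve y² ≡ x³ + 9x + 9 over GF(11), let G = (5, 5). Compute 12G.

(9, 7)

Double-and-add on 12 = (1100)₂. Start with G = (5, 5) for the leading 1-bit.
double: tangent at (5, 5): λ = (3·5² + 9)/(2·5) ≡ 7/10. 10⁻¹ ≡ 10 (mod 11) since 10·10 = 100 ≡ 1, so λ ≡ 7·10 ≡ 4.
  x = λ² - 5 - 5 = 16 - 10 ≡ 6; y = λ·(5 - 6) - 5 ≡ 2. → (6, 2)
add G: (6, 2) + (5, 5). λ = (5 - 2)/(5 - 6) ≡ 3/10 mod 11. 10⁻¹ ≡ 10 (mod 11) since 10·10 = 100 ≡ 1, so λ ≡ 8.
  x = λ² - 6 - 5 = 64 - 11 ≡ 9; y = λ·(6 - 9) - 2 ≡ 7. → (9, 7)
double: tangent at (9, 7): λ = (3·9² + 9)/(2·7) ≡ 10/3. 3⁻¹ ≡ 4 (mod 11), so λ ≡ 10·4 ≡ 7.
  x = λ² - 9 - 9 = 49 - 18 ≡ 9; y = λ·(9 - 9) - 7 ≡ 4. → (9, 4)
double: tangent at (9, 4): λ = (3·9² + 9)/(2·4) ≡ 10/8. 8⁻¹ ≡ 7 (mod 11), so λ ≡ 10·7 ≡ 4.
  x = λ² - 9 - 9 = 16 - 18 ≡ 9; y = λ·(9 - 9) - 4 ≡ 7. → (9, 7)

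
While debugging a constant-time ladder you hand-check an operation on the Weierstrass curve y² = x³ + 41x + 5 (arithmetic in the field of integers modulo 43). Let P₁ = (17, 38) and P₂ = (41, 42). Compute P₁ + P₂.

(34, 38)

(17, 38) + (41, 42). λ = (42 - 38)/(41 - 17) ≡ 4/24 mod 43. 24⁻¹ ≡ 9 (mod 43) since 24·9 = 216 ≡ 1, so λ ≡ 36.
  x = λ² - 17 - 41 = 1296 - 58 ≡ 34; y = λ·(17 - 34) - 38 ≡ 38. → (34, 38)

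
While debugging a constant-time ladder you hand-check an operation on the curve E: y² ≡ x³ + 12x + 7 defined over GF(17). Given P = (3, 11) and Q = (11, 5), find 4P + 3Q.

First 4P:
Repeated addition: build up to 4P.
2P: tangent at (3, 11): λ = (3·3² + 12)/(2·11) ≡ 5/5. 5⁻¹ ≡ 7 (mod 17), so λ ≡ 5·7 ≡ 1.
  x = λ² - 3 - 3 = 1 - 6 ≡ 12; y = λ·(3 - 12) - 11 ≡ 14. → (12, 14)
3P: (12, 14) + (3, 11). λ = (11 - 14)/(3 - 12) ≡ 14/8 mod 17. 8⁻¹ ≡ 15 (mod 17) since 8·15 = 120 ≡ 1, so λ ≡ 6.
  x = λ² - 12 - 3 = 36 - 15 ≡ 4; y = λ·(12 - 4) - 14 ≡ 0. → (4, 0)
4P: (4, 0) + (3, 11). λ = (11 - 0)/(3 - 4) ≡ 11/16 mod 17. 16⁻¹ ≡ 16 (mod 17) since 16·16 = 256 ≡ 1, so λ ≡ 6.
  x = λ² - 4 - 3 = 36 - 7 ≡ 12; y = λ·(4 - 12) - 0 ≡ 3. → (12, 3)
4P = (12, 3).
Next 3Q:
Repeated addition: build up to 3Q.
2Q: tangent at (11, 5): λ = (3·11² + 12)/(2·5) ≡ 1/10. 10⁻¹ ≡ 12 (mod 17) since 10·12 = 120 ≡ 1, so λ ≡ 1·12 ≡ 12.
  x = λ² - 11 - 11 = 144 - 22 ≡ 3; y = λ·(11 - 3) - 5 ≡ 6. → (3, 6)
3Q: (3, 6) + (11, 5). λ = (5 - 6)/(11 - 3) ≡ 16/8 mod 17. 8⁻¹ ≡ 15 (mod 17) since 8·15 = 120 ≡ 1, so λ ≡ 2.
  x = λ² - 3 - 11 = 4 - 14 ≡ 7; y = λ·(3 - 7) - 6 ≡ 3. → (7, 3)
3Q = (7, 3).
Finally 4P + 3Q:
(12, 3) + (7, 3). λ = (3 - 3)/(7 - 12) ≡ 0/12 mod 17. 12⁻¹ ≡ 10 (mod 17), so λ ≡ 0.
  x = λ² - 12 - 7 = 0 - 19 ≡ 15; y = λ·(12 - 15) - 3 ≡ 14. → (15, 14)

(15, 14)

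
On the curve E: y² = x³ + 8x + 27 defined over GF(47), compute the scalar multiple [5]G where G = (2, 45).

Double-and-add on 5 = (101)₂. Start with G = (2, 45) for the leading 1-bit.
double: tangent at (2, 45): λ = (3·2² + 8)/(2·45) ≡ 20/43. 43⁻¹ ≡ 35 (mod 47) since 43·35 = 1505 ≡ 1, so λ ≡ 20·35 ≡ 42.
  x = λ² - 2 - 2 = 1764 - 4 ≡ 21; y = λ·(2 - 21) - 45 ≡ 3. → (21, 3)
double: tangent at (21, 3): λ = (3·21² + 8)/(2·3) ≡ 15/6. 6⁻¹ ≡ 8 (mod 47), so λ ≡ 15·8 ≡ 26.
  x = λ² - 21 - 21 = 676 - 42 ≡ 23; y = λ·(21 - 23) - 3 ≡ 39. → (23, 39)
add G: (23, 39) + (2, 45). λ = (45 - 39)/(2 - 23) ≡ 6/26 mod 47. 26⁻¹ ≡ 38 (mod 47) since 26·38 = 988 ≡ 1, so λ ≡ 40.
  x = λ² - 23 - 2 = 1600 - 25 ≡ 24; y = λ·(23 - 24) - 39 ≡ 15. → (24, 15)

(24, 15)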